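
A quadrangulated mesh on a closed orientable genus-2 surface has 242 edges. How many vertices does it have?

119

χ = 2 − 2·2 = -2, and every face is a square so 4F = 2E.
F = 2E/4 = 121. Then V = -2 + E − F = -2 + 242 − 121 = 119.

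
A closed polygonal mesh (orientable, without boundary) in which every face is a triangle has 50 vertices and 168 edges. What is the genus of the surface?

4

Every face is a triangle and each edge borders two faces, so 3F = 2·168, giving F = 112.
χ = V − E + F = 50 − 168 + 112 = -6.
For a closed orientable surface χ = 2 − 2g, so g = (2 − (-6))/2 = 4.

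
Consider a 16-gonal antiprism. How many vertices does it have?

An antiprism on an n-gon has two n-gon caps and 2n triangles: V = 2·16 = 32, E = 4·16 = 64, F = 2·16 + 2 = 34.

32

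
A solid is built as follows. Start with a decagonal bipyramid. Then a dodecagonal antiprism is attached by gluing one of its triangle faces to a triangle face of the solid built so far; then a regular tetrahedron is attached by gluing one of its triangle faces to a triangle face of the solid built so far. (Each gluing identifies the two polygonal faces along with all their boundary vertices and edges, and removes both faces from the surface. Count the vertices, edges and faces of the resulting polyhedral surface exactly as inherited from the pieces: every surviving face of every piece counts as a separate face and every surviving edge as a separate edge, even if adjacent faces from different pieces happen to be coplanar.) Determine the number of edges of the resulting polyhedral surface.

A decagonal bipyramid: V=12, E=30, F=20.
Attach a dodecagonal antiprism (V=24, E=48, F=26) along a 3-gon: merge 3 vertices and 3 edges, delete both glued faces → V=33, E=75, F=44.
Attach a regular tetrahedron (V=4, E=6, F=4) along a 3-gon: merge 3 vertices and 3 edges, delete both glued faces → V=34, E=78, F=46.
Check: V − E + F = 34 − 78 + 46 = 2.

78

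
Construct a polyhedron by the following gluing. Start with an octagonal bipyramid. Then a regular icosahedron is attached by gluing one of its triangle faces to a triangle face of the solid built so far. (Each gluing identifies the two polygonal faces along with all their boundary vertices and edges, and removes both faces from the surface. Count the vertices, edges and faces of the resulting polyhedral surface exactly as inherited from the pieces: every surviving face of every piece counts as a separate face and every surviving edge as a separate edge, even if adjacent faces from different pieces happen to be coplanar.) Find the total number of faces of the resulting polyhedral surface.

An octagonal bipyramid: V=10, E=24, F=16.
Attach a regular icosahedron (V=12, E=30, F=20) along a 3-gon: merge 3 vertices and 3 edges, delete both glued faces → V=19, E=51, F=34.
Check: V − E + F = 19 − 51 + 34 = 2.

34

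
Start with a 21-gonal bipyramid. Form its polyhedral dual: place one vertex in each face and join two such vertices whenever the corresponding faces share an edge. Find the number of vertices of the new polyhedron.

The base solid has V = 23, E = 63, F = 42.
The dual swaps V and F and preserves E: V′ = F = 42, E′ = E = 63, F′ = V = 23.

42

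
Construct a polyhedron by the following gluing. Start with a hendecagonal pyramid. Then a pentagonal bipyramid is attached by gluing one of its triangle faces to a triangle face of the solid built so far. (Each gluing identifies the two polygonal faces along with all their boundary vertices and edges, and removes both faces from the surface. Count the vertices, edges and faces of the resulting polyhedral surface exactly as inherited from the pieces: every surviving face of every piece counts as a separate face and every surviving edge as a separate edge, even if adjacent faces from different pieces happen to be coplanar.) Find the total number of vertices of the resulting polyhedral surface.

16

A hendecagonal pyramid: V=12, E=22, F=12.
Attach a pentagonal bipyramid (V=7, E=15, F=10) along a 3-gon: merge 3 vertices and 3 edges, delete both glued faces → V=16, E=34, F=20.
Check: V − E + F = 16 − 34 + 20 = 2.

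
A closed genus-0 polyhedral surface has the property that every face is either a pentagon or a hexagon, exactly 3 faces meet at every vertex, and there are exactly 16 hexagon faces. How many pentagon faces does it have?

Let x be the number of pentagons; then F = 16 + x.
Edge–face incidences: 2E = 6·16 + 5·x = 96 + 5x.
Every vertex has degree 3, so 3V = 2E.
Euler: V − E + F = 2 ⇒ (2E)/3 − E + (16 + x) = 2.
Multiply by 6: 2·(2E) − 3·(2E) + 6·(16 + x) = 12, i.e. 96 + 6x − (96 + 5x) = 12.
Collecting terms: x = 12.
Then 2E = 96 + 5·12 = 156, so E = 78, V = 2E/3 = 52, F = 16 + 12 = 28.

12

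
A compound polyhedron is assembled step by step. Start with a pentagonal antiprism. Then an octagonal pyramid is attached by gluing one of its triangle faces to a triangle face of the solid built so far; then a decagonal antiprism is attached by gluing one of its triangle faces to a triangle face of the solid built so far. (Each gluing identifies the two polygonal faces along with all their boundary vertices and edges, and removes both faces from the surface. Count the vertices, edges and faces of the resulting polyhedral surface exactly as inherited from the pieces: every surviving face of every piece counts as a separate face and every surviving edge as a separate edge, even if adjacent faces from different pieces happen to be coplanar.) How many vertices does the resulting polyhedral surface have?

A pentagonal antiprism: V=10, E=20, F=12.
Attach an octagonal pyramid (V=9, E=16, F=9) along a 3-gon: merge 3 vertices and 3 edges, delete both glued faces → V=16, E=33, F=19.
Attach a decagonal antiprism (V=20, E=40, F=22) along a 3-gon: merge 3 vertices and 3 edges, delete both glued faces → V=33, E=70, F=39.
Check: V − E + F = 33 − 70 + 39 = 2.

33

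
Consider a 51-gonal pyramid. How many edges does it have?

A pyramid on an n-gon base has one n-gon and n triangles: V = 51 + 1 = 52, E = 2·51 = 102, F = 51 + 1 = 52.

102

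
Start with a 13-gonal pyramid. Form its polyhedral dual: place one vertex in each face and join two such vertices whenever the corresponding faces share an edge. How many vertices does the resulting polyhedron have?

The base solid has V = 14, E = 26, F = 14.
The dual swaps V and F and preserves E: V′ = F = 14, E′ = E = 26, F′ = V = 14.

14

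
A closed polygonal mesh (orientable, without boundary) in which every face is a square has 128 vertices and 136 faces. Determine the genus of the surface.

Every face is a square, so 2E = 4·136 = 544, giving E = 272.
χ = V − E + F = 128 − 272 + 136 = -8.
For a closed orientable surface χ = 2 − 2g, so g = (2 − (-8))/2 = 5.

5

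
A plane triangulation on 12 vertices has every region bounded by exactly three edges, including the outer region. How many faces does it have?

20

In a plane triangulation 3F = 2E and V − E + F = 2, so F = 2V − 4 = 2·12 − 4 = 20.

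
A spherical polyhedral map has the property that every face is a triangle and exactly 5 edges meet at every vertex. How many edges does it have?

30

Each face has 3 edges and each edge borders two faces, so 2E = 3F.
Each vertex has degree 5, so 5V = 2E and hence V = 3F/5.
Euler: V − E + F = 2 ⇒ (3F/5) − (3F/2) + F = 2.
Multiply by 10: (6 − 15 + 10)F = 20, i.e. 1F = 20.
So F = 20, E = 3·20/2 = 30, V = 3·20/5 = 12.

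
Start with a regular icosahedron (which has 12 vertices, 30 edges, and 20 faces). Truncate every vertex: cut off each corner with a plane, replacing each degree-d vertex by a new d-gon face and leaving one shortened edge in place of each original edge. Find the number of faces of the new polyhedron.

32

Truncation replaces each original edge-end by a new vertex, so V′ = 2E = 60.
Each original edge survives, and each old vertex of degree d contributes d new edges; summing degrees gives Σd = 2E, so E′ = E + 2E = 3E = 90.
Each original face survives and each original vertex becomes one new face: F′ = F + V = 32.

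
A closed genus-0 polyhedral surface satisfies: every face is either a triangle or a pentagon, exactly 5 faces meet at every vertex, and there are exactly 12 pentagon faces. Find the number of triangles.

Let x be the number of triangles; then F = 12 + x.
Edge–face incidences: 2E = 5·12 + 3·x = 60 + 3x.
Every vertex has degree 5, so 5V = 2E.
Euler: V − E + F = 2 ⇒ (2E)/5 − E + (12 + x) = 2.
Multiply by 10: 2·(2E) − 5·(2E) + 10·(12 + x) = 20, i.e. 120 + 10x − 3·(60 + 3x) = 20.
Collecting terms: x − 60 = 20, so x = 80.
Then 2E = 60 + 3·80 = 300, so E = 150, V = 2E/5 = 60, F = 12 + 80 = 92.

80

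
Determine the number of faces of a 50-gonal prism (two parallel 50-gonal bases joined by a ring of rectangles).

52

A prism on an n-gon has two n-gon bases and n rectangular sides: V = 2·50 = 100, E = 3·50 = 150, F = 50 + 2 = 52.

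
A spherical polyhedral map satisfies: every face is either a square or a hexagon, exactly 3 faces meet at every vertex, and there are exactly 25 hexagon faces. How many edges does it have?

Let x be the number of squares; then F = 25 + x.
Edge–face incidences: 2E = 6·25 + 4·x = 150 + 4x.
Every vertex has degree 3, so 3V = 2E.
Euler: V − E + F = 2 ⇒ (2E)/3 − E + (25 + x) = 2.
Multiply by 6: 2·(2E) − 3·(2E) + 6·(25 + x) = 12, i.e. 150 + 6x − (150 + 4x) = 12.
Collecting terms: 2x = 12, so x = 6.
Then 2E = 150 + 4·6 = 174, so E = 87, V = 2E/3 = 58, F = 25 + 6 = 31.

87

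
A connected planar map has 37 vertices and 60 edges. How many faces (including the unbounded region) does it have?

25

Euler's formula for a connected plane graph: V − E + F = 2, so F = 2 − 37 + 60 = 25.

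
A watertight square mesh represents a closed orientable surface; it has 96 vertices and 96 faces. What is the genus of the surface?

1

Every face is a square, so 2E = 4·96 = 384, giving E = 192.
χ = V − E + F = 96 − 192 + 96 = 0.
For a closed orientable surface χ = 2 − 2g, so g = (2 − (0))/2 = 1.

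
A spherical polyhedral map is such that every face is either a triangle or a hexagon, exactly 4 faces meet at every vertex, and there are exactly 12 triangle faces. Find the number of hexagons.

2

Let x be the number of hexagons; then F = 12 + x.
Edge–face incidences: 2E = 3·12 + 6·x = 36 + 6x.
Every vertex has degree 4, so 4V = 2E.
Euler: V − E + F = 2 ⇒ (2E)/4 − E + (12 + x) = 2.
Multiply by 8: 2·(2E) − 4·(2E) + 8·(12 + x) = 16, i.e. 96 + 8x − 2·(36 + 6x) = 16.
Collecting terms: −4x + 24 = 16, so −4x = −8, so x = 2.
Then 2E = 36 + 6·2 = 48, so E = 24, V = 2E/4 = 12, F = 12 + 2 = 14.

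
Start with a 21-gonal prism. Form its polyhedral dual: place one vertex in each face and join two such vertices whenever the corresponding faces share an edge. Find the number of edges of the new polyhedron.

63

The base solid has V = 42, E = 63, F = 23.
The dual swaps V and F and preserves E: V′ = F = 23, E′ = E = 63, F′ = V = 42.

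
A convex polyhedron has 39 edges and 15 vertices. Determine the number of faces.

Here V − E + F = 2.
F = 2 − V + E = 2 − 15 + 39 = 26.

26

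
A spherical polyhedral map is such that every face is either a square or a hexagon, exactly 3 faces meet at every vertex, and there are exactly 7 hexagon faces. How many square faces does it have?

Let x be the number of squares; then F = 7 + x.
Edge–face incidences: 2E = 6·7 + 4·x = 42 + 4x.
Every vertex has degree 3, so 3V = 2E.
Euler: V − E + F = 2 ⇒ (2E)/3 − E + (7 + x) = 2.
Multiply by 6: 2·(2E) − 3·(2E) + 6·(7 + x) = 12, i.e. 42 + 6x − (42 + 4x) = 12.
Collecting terms: 2x = 12, so x = 6.
Then 2E = 42 + 4·6 = 66, so E = 33, V = 2E/3 = 22, F = 7 + 6 = 13.

6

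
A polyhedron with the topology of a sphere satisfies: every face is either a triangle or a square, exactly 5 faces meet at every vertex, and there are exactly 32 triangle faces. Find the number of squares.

6

Let x be the number of squares; then F = 32 + x.
Edge–face incidences: 2E = 3·32 + 4·x = 96 + 4x.
Every vertex has degree 5, so 5V = 2E.
Euler: V − E + F = 2 ⇒ (2E)/5 − E + (32 + x) = 2.
Multiply by 10: 2·(2E) − 5·(2E) + 10·(32 + x) = 20, i.e. 320 + 10x − 3·(96 + 4x) = 20.
Collecting terms: −2x + 32 = 20, so −2x = −12, so x = 6.
Then 2E = 96 + 4·6 = 120, so E = 60, V = 2E/5 = 24, F = 32 + 6 = 38.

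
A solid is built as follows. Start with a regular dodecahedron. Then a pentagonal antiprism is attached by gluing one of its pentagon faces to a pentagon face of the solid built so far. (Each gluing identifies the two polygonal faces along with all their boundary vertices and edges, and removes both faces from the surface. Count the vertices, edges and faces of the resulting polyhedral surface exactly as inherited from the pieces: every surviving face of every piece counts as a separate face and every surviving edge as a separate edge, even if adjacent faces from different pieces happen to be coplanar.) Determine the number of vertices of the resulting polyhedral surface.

25

A regular dodecahedron: V=20, E=30, F=12.
Attach a pentagonal antiprism (V=10, E=20, F=12) along a 5-gon: merge 5 vertices and 5 edges, delete both glued faces → V=25, E=45, F=22.
Check: V − E + F = 25 − 45 + 22 = 2.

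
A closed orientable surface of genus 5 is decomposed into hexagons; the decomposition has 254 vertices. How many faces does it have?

χ = 2 − 2·5 = -8, and every face is a hexagon so 6F = 2E.
V − E + F = -8 with E = 6F/2 gives 254 − (6/2 − 1)·F = -8, so F = 131 and E = 393.

131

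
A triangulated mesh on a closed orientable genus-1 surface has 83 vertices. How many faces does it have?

χ = 2 − 2·1 = 0, and every face is a triangle so 3F = 2E.
V − E + F = 0 with E = 3F/2 gives 83 − (3/2 − 1)·F = 0, so F = 166 and E = 249.

166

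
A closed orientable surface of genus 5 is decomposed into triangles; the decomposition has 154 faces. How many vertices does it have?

69

χ = 2 − 2·5 = -8, and every face is a triangle so 3F = 2E.
E = 3·154/2 = 231. Then V = -8 + E − F = -8 + 231 − 154 = 69.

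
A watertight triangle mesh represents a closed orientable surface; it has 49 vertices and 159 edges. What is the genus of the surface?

3

Every face is a triangle and each edge borders two faces, so 3F = 2·159, giving F = 106.
χ = V − E + F = 49 − 159 + 106 = -4.
For a closed orientable surface χ = 2 − 2g, so g = (2 − (-4))/2 = 3.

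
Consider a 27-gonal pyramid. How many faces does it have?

A pyramid on an n-gon base has one n-gon and n triangles: V = 27 + 1 = 28, E = 2·27 = 54, F = 27 + 1 = 28.

28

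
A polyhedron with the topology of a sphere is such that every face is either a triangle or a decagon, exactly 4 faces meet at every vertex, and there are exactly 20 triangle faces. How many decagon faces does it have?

Let x be the number of decagons; then F = 20 + x.
Edge–face incidences: 2E = 3·20 + 10·x = 60 + 10x.
Every vertex has degree 4, so 4V = 2E.
Euler: V − E + F = 2 ⇒ (2E)/4 − E + (20 + x) = 2.
Multiply by 8: 2·(2E) − 4·(2E) + 8·(20 + x) = 16, i.e. 160 + 8x − 2·(60 + 10x) = 16.
Collecting terms: −12x + 40 = 16, so −12x = −24, so x = 2.
Then 2E = 60 + 10·2 = 80, so E = 40, V = 2E/4 = 20, F = 20 + 2 = 22.

2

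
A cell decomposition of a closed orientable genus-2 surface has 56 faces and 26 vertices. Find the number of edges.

For a closed orientable surface of genus 2, χ = 2 − 2·2 = -2.
E = V + F − (-2) = 26 + 56 − (-2) = 84.

84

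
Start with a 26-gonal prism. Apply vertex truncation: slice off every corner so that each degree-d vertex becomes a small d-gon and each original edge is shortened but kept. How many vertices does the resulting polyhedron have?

The base solid has V = 52, E = 78, F = 28.
Truncation replaces each original edge-end by a new vertex, so V′ = 2E = 156.
Each original edge survives, and each old vertex of degree d contributes d new edges; summing degrees gives Σd = 2E, so E′ = E + 2E = 3E = 234.
Each original face survives and each original vertex becomes one new face: F′ = F + V = 80.

156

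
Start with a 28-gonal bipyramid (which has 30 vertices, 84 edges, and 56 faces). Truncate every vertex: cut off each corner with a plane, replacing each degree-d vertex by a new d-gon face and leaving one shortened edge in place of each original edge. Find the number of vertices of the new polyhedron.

Truncation replaces each original edge-end by a new vertex, so V′ = 2E = 168.
Each original edge survives, and each old vertex of degree d contributes d new edges; summing degrees gives Σd = 2E, so E′ = E + 2E = 3E = 252.
Each original face survives and each original vertex becomes one new face: F′ = F + V = 86.

168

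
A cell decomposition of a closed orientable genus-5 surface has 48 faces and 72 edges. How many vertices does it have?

For a closed orientable surface of genus 5, χ = 2 − 2·5 = -8.
V = -8 + E − F = -8 + 72 − 48 = 16.

16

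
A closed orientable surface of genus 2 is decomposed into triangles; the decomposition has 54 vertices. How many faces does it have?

χ = 2 − 2·2 = -2, and every face is a triangle so 3F = 2E.
V − E + F = -2 with E = 3F/2 gives 54 − (3/2 − 1)·F = -2, so F = 112 and E = 168.

112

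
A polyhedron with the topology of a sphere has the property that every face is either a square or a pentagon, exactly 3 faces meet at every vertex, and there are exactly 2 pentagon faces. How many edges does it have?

15

Let x be the number of squares; then F = 2 + x.
Edge–face incidences: 2E = 5·2 + 4·x = 10 + 4x.
Every vertex has degree 3, so 3V = 2E.
Euler: V − E + F = 2 ⇒ (2E)/3 − E + (2 + x) = 2.
Multiply by 6: 2·(2E) − 3·(2E) + 6·(2 + x) = 12, i.e. 12 + 6x − (10 + 4x) = 12.
Collecting terms: 2x + 2 = 12, so 2x = 10, so x = 5.
Then 2E = 10 + 4·5 = 30, so E = 15, V = 2E/3 = 10, F = 2 + 5 = 7.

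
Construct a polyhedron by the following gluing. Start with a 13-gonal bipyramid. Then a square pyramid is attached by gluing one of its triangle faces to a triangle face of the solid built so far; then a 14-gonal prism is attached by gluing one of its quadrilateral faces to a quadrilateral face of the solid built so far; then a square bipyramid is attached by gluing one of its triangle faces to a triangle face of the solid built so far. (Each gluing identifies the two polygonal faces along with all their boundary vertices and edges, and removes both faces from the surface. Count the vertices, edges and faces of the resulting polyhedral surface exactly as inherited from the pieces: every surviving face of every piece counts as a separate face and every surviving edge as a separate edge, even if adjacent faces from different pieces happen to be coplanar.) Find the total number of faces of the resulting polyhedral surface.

A 13-gonal bipyramid: V=15, E=39, F=26.
Attach a square pyramid (V=5, E=8, F=5) along a 3-gon: merge 3 vertices and 3 edges, delete both glued faces → V=17, E=44, F=29.
Attach a 14-gonal prism (V=28, E=42, F=16) along a 4-gon: merge 4 vertices and 4 edges, delete both glued faces → V=41, E=82, F=43.
Attach a square bipyramid (V=6, E=12, F=8) along a 3-gon: merge 3 vertices and 3 edges, delete both glued faces → V=44, E=91, F=49.
Check: V − E + F = 44 − 91 + 49 = 2.

49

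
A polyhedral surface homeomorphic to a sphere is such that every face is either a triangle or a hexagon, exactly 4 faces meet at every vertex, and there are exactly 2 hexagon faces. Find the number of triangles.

12

Let x be the number of triangles; then F = 2 + x.
Edge–face incidences: 2E = 6·2 + 3·x = 12 + 3x.
Every vertex has degree 4, so 4V = 2E.
Euler: V − E + F = 2 ⇒ (2E)/4 − E + (2 + x) = 2.
Multiply by 8: 2·(2E) − 4·(2E) + 8·(2 + x) = 16, i.e. 16 + 8x − 2·(12 + 3x) = 16.
Collecting terms: 2x − 8 = 16, so 2x = 24, so x = 12.
Then 2E = 12 + 3·12 = 48, so E = 24, V = 2E/4 = 12, F = 2 + 12 = 14.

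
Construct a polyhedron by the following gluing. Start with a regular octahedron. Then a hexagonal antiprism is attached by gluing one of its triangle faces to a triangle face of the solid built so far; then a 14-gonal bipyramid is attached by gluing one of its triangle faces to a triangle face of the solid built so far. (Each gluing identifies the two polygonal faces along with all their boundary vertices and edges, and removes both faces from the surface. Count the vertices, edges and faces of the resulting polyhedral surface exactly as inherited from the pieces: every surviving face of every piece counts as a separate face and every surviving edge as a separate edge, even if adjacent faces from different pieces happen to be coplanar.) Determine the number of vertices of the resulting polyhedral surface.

28

A regular octahedron: V=6, E=12, F=8.
Attach a hexagonal antiprism (V=12, E=24, F=14) along a 3-gon: merge 3 vertices and 3 edges, delete both glued faces → V=15, E=33, F=20.
Attach a 14-gonal bipyramid (V=16, E=42, F=28) along a 3-gon: merge 3 vertices and 3 edges, delete both glued faces → V=28, E=72, F=46.
Check: V − E + F = 28 − 72 + 46 = 2.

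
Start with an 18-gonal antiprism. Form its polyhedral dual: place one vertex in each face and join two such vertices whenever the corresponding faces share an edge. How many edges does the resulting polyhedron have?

72

The base solid has V = 36, E = 72, F = 38.
The dual swaps V and F and preserves E: V′ = F = 38, E′ = E = 72, F′ = V = 36.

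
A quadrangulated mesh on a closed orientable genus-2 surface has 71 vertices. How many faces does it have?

73

χ = 2 − 2·2 = -2, and every face is a square so 4F = 2E.
V − E + F = -2 with E = 4F/2 gives 71 − (4/2 − 1)·F = -2, so F = 73 and E = 146.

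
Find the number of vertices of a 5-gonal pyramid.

6

A pyramid on an n-gon base has one n-gon and n triangles: V = 5 + 1 = 6, E = 2·5 = 10, F = 5 + 1 = 6.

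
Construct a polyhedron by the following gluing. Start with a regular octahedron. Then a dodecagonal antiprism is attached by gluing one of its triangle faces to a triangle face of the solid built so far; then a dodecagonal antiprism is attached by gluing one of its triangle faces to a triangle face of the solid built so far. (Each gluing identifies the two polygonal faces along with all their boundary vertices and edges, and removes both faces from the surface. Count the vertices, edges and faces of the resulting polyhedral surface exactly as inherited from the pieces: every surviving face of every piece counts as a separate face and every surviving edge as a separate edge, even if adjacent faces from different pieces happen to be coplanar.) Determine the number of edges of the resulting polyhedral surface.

A regular octahedron: V=6, E=12, F=8.
Attach a dodecagonal antiprism (V=24, E=48, F=26) along a 3-gon: merge 3 vertices and 3 edges, delete both glued faces → V=27, E=57, F=32.
Attach a dodecagonal antiprism (V=24, E=48, F=26) along a 3-gon: merge 3 vertices and 3 edges, delete both glued faces → V=48, E=102, F=56.
Check: V − E + F = 48 − 102 + 56 = 2.

102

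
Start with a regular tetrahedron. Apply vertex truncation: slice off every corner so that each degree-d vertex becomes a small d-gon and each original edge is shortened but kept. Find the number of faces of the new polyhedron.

The base solid has V = 4, E = 6, F = 4.
Truncation replaces each original edge-end by a new vertex, so V′ = 2E = 12.
Each original edge survives, and each old vertex of degree d contributes d new edges; summing degrees gives Σd = 2E, so E′ = E + 2E = 3E = 18.
Each original face survives and each original vertex becomes one new face: F′ = F + V = 8.

8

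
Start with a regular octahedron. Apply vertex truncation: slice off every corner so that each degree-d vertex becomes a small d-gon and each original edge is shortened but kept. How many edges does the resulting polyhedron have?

The base solid has V = 6, E = 12, F = 8.
Truncation replaces each original edge-end by a new vertex, so V′ = 2E = 24.
Each original edge survives, and each old vertex of degree d contributes d new edges; summing degrees gives Σd = 2E, so E′ = E + 2E = 3E = 36.
Each original face survives and each original vertex becomes one new face: F′ = F + V = 14.

36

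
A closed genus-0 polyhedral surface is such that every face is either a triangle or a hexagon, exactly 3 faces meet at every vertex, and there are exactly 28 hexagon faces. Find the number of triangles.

4

Let x be the number of triangles; then F = 28 + x.
Edge–face incidences: 2E = 6·28 + 3·x = 168 + 3x.
Every vertex has degree 3, so 3V = 2E.
Euler: V − E + F = 2 ⇒ (2E)/3 − E + (28 + x) = 2.
Multiply by 6: 2·(2E) − 3·(2E) + 6·(28 + x) = 12, i.e. 168 + 6x − (168 + 3x) = 12.
Collecting terms: 3x = 12, so x = 4.
Then 2E = 168 + 3·4 = 180, so E = 90, V = 2E/3 = 60, F = 28 + 4 = 32.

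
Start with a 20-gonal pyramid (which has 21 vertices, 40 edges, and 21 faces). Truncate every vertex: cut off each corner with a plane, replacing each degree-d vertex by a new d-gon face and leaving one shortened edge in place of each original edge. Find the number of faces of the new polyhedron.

Truncation replaces each original edge-end by a new vertex, so V′ = 2E = 80.
Each original edge survives, and each old vertex of degree d contributes d new edges; summing degrees gives Σd = 2E, so E′ = E + 2E = 3E = 120.
Each original face survives and each original vertex becomes one new face: F′ = F + V = 42.

42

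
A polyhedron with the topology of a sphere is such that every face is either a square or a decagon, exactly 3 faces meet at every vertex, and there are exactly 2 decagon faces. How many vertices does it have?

Let x be the number of squares; then F = 2 + x.
Edge–face incidences: 2E = 10·2 + 4·x = 20 + 4x.
Every vertex has degree 3, so 3V = 2E.
Euler: V − E + F = 2 ⇒ (2E)/3 − E + (2 + x) = 2.
Multiply by 6: 2·(2E) − 3·(2E) + 6·(2 + x) = 12, i.e. 12 + 6x − (20 + 4x) = 12.
Collecting terms: 2x − 8 = 12, so 2x = 20, so x = 10.
Then 2E = 20 + 4·10 = 60, so E = 30, V = 2E/3 = 20, F = 2 + 10 = 12.

20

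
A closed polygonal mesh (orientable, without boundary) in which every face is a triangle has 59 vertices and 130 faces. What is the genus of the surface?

Every face is a triangle, so 2E = 3·130 = 390, giving E = 195.
χ = V − E + F = 59 − 195 + 130 = -6.
For a closed orientable surface χ = 2 − 2g, so g = (2 − (-6))/2 = 4.

4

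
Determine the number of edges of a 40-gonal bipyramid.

A bipyramid over an n-gon has 2n triangular faces and n + 2 vertices: V = 40 + 2 = 42, E = 3·40 = 120, F = 2·40 = 80.

120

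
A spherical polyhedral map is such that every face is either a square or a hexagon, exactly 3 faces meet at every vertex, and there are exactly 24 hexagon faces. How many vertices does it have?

Let x be the number of squares; then F = 24 + x.
Edge–face incidences: 2E = 6·24 + 4·x = 144 + 4x.
Every vertex has degree 3, so 3V = 2E.
Euler: V − E + F = 2 ⇒ (2E)/3 − E + (24 + x) = 2.
Multiply by 6: 2·(2E) − 3·(2E) + 6·(24 + x) = 12, i.e. 144 + 6x − (144 + 4x) = 12.
Collecting terms: 2x = 12, so x = 6.
Then 2E = 144 + 4·6 = 168, so E = 84, V = 2E/3 = 56, F = 24 + 6 = 30.

56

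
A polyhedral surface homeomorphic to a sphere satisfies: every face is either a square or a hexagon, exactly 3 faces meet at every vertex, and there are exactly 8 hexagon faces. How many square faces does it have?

Let x be the number of squares; then F = 8 + x.
Edge–face incidences: 2E = 6·8 + 4·x = 48 + 4x.
Every vertex has degree 3, so 3V = 2E.
Euler: V − E + F = 2 ⇒ (2E)/3 − E + (8 + x) = 2.
Multiply by 6: 2·(2E) − 3·(2E) + 6·(8 + x) = 12, i.e. 48 + 6x − (48 + 4x) = 12.
Collecting terms: 2x = 12, so x = 6.
Then 2E = 48 + 4·6 = 72, so E = 36, V = 2E/3 = 24, F = 8 + 6 = 14.

6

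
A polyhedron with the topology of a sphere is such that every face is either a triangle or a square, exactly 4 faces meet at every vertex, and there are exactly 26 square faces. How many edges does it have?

Let x be the number of triangles; then F = 26 + x.
Edge–face incidences: 2E = 4·26 + 3·x = 104 + 3x.
Every vertex has degree 4, so 4V = 2E.
Euler: V − E + F = 2 ⇒ (2E)/4 − E + (26 + x) = 2.
Multiply by 8: 2·(2E) − 4·(2E) + 8·(26 + x) = 16, i.e. 208 + 8x − 2·(104 + 3x) = 16.
Collecting terms: 2x = 16, so x = 8.
Then 2E = 104 + 3·8 = 128, so E = 64, V = 2E/4 = 32, F = 26 + 8 = 34.

64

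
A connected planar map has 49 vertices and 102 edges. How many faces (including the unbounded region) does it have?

55

Euler's formula for a connected plane graph: V − E + F = 2, so F = 2 − 49 + 102 = 55.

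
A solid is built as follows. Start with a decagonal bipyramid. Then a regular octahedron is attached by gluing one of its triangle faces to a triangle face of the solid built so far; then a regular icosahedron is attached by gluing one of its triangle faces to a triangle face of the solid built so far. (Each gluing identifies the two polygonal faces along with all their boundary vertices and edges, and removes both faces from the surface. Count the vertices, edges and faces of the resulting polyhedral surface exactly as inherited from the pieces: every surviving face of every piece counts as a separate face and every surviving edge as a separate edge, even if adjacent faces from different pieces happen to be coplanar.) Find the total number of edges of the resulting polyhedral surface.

66

A decagonal bipyramid: V=12, E=30, F=20.
Attach a regular octahedron (V=6, E=12, F=8) along a 3-gon: merge 3 vertices and 3 edges, delete both glued faces → V=15, E=39, F=26.
Attach a regular icosahedron (V=12, E=30, F=20) along a 3-gon: merge 3 vertices and 3 edges, delete both glued faces → V=24, E=66, F=44.
Check: V − E + F = 24 − 66 + 44 = 2.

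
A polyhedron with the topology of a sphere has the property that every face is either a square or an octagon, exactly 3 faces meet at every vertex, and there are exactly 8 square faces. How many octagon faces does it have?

Let x be the number of octagons; then F = 8 + x.
Edge–face incidences: 2E = 4·8 + 8·x = 32 + 8x.
Every vertex has degree 3, so 3V = 2E.
Euler: V − E + F = 2 ⇒ (2E)/3 − E + (8 + x) = 2.
Multiply by 6: 2·(2E) − 3·(2E) + 6·(8 + x) = 12, i.e. 48 + 6x − (32 + 8x) = 12.
Collecting terms: −2x + 16 = 12, so −2x = −4, so x = 2.
Then 2E = 32 + 8·2 = 48, so E = 24, V = 2E/3 = 16, F = 8 + 2 = 10.

2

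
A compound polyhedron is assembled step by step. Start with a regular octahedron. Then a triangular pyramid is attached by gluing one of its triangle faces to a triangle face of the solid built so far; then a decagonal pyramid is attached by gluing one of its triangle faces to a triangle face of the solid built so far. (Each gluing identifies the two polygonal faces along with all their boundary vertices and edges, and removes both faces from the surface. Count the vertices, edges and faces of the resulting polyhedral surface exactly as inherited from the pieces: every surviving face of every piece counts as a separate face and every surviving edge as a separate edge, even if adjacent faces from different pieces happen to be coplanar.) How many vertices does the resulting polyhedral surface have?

A regular octahedron: V=6, E=12, F=8.
Attach a triangular pyramid (V=4, E=6, F=4) along a 3-gon: merge 3 vertices and 3 edges, delete both glued faces → V=7, E=15, F=10.
Attach a decagonal pyramid (V=11, E=20, F=11) along a 3-gon: merge 3 vertices and 3 edges, delete both glued faces → V=15, E=32, F=19.
Check: V − E + F = 15 − 32 + 19 = 2.

15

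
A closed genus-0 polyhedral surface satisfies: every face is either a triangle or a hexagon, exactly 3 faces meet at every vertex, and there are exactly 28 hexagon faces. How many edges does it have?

Let x be the number of triangles; then F = 28 + x.
Edge–face incidences: 2E = 6·28 + 3·x = 168 + 3x.
Every vertex has degree 3, so 3V = 2E.
Euler: V − E + F = 2 ⇒ (2E)/3 − E + (28 + x) = 2.
Multiply by 6: 2·(2E) − 3·(2E) + 6·(28 + x) = 12, i.e. 168 + 6x − (168 + 3x) = 12.
Collecting terms: 3x = 12, so x = 4.
Then 2E = 168 + 3·4 = 180, so E = 90, V = 2E/3 = 60, F = 28 + 4 = 32.

90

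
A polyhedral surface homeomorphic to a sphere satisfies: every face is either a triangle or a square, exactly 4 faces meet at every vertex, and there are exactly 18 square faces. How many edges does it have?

Let x be the number of triangles; then F = 18 + x.
Edge–face incidences: 2E = 4·18 + 3·x = 72 + 3x.
Every vertex has degree 4, so 4V = 2E.
Euler: V − E + F = 2 ⇒ (2E)/4 − E + (18 + x) = 2.
Multiply by 8: 2·(2E) − 4·(2E) + 8·(18 + x) = 16, i.e. 144 + 8x − 2·(72 + 3x) = 16.
Collecting terms: 2x = 16, so x = 8.
Then 2E = 72 + 3·8 = 96, so E = 48, V = 2E/4 = 24, F = 18 + 8 = 26.

48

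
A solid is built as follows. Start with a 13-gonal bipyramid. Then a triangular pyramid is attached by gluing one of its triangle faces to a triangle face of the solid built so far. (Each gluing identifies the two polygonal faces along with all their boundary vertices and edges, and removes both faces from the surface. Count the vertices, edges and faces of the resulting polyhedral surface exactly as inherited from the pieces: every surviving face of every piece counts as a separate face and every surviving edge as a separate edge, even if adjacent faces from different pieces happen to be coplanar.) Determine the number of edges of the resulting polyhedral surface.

A 13-gonal bipyramid: V=15, E=39, F=26.
Attach a triangular pyramid (V=4, E=6, F=4) along a 3-gon: merge 3 vertices and 3 edges, delete both glued faces → V=16, E=42, F=28.
Check: V − E + F = 16 − 42 + 28 = 2.

42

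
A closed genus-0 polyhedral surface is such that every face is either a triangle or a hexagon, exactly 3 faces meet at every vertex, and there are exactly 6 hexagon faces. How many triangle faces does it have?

4

Let x be the number of triangles; then F = 6 + x.
Edge–face incidences: 2E = 6·6 + 3·x = 36 + 3x.
Every vertex has degree 3, so 3V = 2E.
Euler: V − E + F = 2 ⇒ (2E)/3 − E + (6 + x) = 2.
Multiply by 6: 2·(2E) − 3·(2E) + 6·(6 + x) = 12, i.e. 36 + 6x − (36 + 3x) = 12.
Collecting terms: 3x = 12, so x = 4.
Then 2E = 36 + 3·4 = 48, so E = 24, V = 2E/3 = 16, F = 6 + 4 = 10.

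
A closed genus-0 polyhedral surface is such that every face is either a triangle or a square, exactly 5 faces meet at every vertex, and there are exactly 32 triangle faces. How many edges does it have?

60

Let x be the number of squares; then F = 32 + x.
Edge–face incidences: 2E = 3·32 + 4·x = 96 + 4x.
Every vertex has degree 5, so 5V = 2E.
Euler: V − E + F = 2 ⇒ (2E)/5 − E + (32 + x) = 2.
Multiply by 10: 2·(2E) − 5·(2E) + 10·(32 + x) = 20, i.e. 320 + 10x − 3·(96 + 4x) = 20.
Collecting terms: −2x + 32 = 20, so −2x = −12, so x = 6.
Then 2E = 96 + 4·6 = 120, so E = 60, V = 2E/5 = 24, F = 32 + 6 = 38.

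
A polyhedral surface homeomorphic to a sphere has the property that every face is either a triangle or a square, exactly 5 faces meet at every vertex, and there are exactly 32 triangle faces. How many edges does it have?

Let x be the number of squares; then F = 32 + x.
Edge–face incidences: 2E = 3·32 + 4·x = 96 + 4x.
Every vertex has degree 5, so 5V = 2E.
Euler: V − E + F = 2 ⇒ (2E)/5 − E + (32 + x) = 2.
Multiply by 10: 2·(2E) − 5·(2E) + 10·(32 + x) = 20, i.e. 320 + 10x − 3·(96 + 4x) = 20.
Collecting terms: −2x + 32 = 20, so −2x = −12, so x = 6.
Then 2E = 96 + 4·6 = 120, so E = 60, V = 2E/5 = 24, F = 32 + 6 = 38.

60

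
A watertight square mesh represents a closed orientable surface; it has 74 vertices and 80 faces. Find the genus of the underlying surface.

4

Every face is a square, so 2E = 4·80 = 320, giving E = 160.
χ = V − E + F = 74 − 160 + 80 = -6.
For a closed orientable surface χ = 2 − 2g, so g = (2 − (-6))/2 = 4.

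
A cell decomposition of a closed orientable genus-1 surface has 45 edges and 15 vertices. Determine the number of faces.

30

For a closed orientable surface of genus 1, χ = 2 − 2·1 = 0.
F = 0 − V + E = 0 − 15 + 45 = 30.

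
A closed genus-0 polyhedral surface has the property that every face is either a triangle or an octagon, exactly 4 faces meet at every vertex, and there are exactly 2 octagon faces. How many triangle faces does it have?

16

Let x be the number of triangles; then F = 2 + x.
Edge–face incidences: 2E = 8·2 + 3·x = 16 + 3x.
Every vertex has degree 4, so 4V = 2E.
Euler: V − E + F = 2 ⇒ (2E)/4 − E + (2 + x) = 2.
Multiply by 8: 2·(2E) − 4·(2E) + 8·(2 + x) = 16, i.e. 16 + 8x − 2·(16 + 3x) = 16.
Collecting terms: 2x − 16 = 16, so 2x = 32, so x = 16.
Then 2E = 16 + 3·16 = 64, so E = 32, V = 2E/4 = 16, F = 2 + 16 = 18.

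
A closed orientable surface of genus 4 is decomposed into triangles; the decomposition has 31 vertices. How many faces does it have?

74

χ = 2 − 2·4 = -6, and every face is a triangle so 3F = 2E.
V − E + F = -6 with E = 3F/2 gives 31 − (3/2 − 1)·F = -6, so F = 74 and E = 111.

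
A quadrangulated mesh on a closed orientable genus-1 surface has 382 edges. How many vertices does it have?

191

χ = 2 − 2·1 = 0, and every face is a square so 4F = 2E.
F = 2E/4 = 191. Then V = 0 + E − F = 0 + 382 − 191 = 191.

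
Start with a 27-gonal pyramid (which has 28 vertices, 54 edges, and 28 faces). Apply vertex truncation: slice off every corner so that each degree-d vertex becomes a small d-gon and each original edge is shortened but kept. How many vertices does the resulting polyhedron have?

Truncation replaces each original edge-end by a new vertex, so V′ = 2E = 108.
Each original edge survives, and each old vertex of degree d contributes d new edges; summing degrees gives Σd = 2E, so E′ = E + 2E = 3E = 162.
Each original face survives and each original vertex becomes one new face: F′ = F + V = 56.

108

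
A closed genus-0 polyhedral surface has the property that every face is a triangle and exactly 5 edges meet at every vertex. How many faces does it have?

Each face has 3 edges and each edge borders two faces, so 2E = 3F.
Each vertex has degree 5, so 5V = 2E and hence V = 3F/5.
Euler: V − E + F = 2 ⇒ (3F/5) − (3F/2) + F = 2.
Multiply by 10: (6 − 15 + 10)F = 20, i.e. 1F = 20.
So F = 20, E = 3·20/2 = 30, V = 3·20/5 = 12.

20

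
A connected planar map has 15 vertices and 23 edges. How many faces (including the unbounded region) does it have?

10

Euler's formula for a connected plane graph: V − E + F = 2, so F = 2 − 15 + 23 = 10.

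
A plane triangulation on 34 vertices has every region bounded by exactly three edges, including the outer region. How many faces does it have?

64

In a plane triangulation 3F = 2E and V − E + F = 2, so F = 2V − 4 = 2·34 − 4 = 64.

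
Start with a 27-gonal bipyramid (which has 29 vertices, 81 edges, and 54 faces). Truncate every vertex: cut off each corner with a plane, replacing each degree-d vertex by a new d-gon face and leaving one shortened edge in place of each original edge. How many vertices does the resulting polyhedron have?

162

Truncation replaces each original edge-end by a new vertex, so V′ = 2E = 162.
Each original edge survives, and each old vertex of degree d contributes d new edges; summing degrees gives Σd = 2E, so E′ = E + 2E = 3E = 243.
Each original face survives and each original vertex becomes one new face: F′ = F + V = 83.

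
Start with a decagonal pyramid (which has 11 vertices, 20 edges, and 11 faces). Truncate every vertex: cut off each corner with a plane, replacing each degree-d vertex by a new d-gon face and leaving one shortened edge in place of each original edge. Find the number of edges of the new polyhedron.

Truncation replaces each original edge-end by a new vertex, so V′ = 2E = 40.
Each original edge survives, and each old vertex of degree d contributes d new edges; summing degrees gives Σd = 2E, so E′ = E + 2E = 3E = 60.
Each original face survives and each original vertex becomes one new face: F′ = F + V = 22.

60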